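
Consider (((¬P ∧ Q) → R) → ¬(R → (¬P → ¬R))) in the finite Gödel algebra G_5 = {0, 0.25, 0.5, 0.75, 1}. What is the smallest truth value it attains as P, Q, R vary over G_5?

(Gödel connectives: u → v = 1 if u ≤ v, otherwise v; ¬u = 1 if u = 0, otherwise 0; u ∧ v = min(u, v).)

0.00

The minimum is attained at P = 0, Q = 0, R = 0:
  ¬P: Gödel ¬ of 0 = 1 (operand is 0)
  (¬P ∧ Q) = min(1, 0) = 0
  ((¬P ∧ Q) → R): 0 ≤ 0, so result = 1
  ¬P: Gödel ¬ of 0 = 1 (operand is 0)
  ¬R: Gödel ¬ of 0 = 1 (operand is 0)
  (¬P → ¬R): 1 ≤ 1, so result = 1
  (R → (¬P → ¬R)): 0 ≤ 1, so result = 1
  ¬(R → (¬P → ¬R)): Gödel ¬ of 1 = 0 (operand ≠ 0)
  (((¬P ∧ Q) → R) → ¬(R → (¬P → ¬R))): 1 > 0, so result = 0
Checking all 125 assignments confirms none give a value below 0.00.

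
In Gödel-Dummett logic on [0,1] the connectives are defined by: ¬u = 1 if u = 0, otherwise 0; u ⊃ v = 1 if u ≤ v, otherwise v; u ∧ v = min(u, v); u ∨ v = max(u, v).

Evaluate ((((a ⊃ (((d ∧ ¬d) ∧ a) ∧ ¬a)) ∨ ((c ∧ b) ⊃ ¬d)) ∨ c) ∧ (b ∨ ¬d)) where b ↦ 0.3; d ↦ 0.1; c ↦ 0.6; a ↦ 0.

0.30

¬d: Gödel ¬ of 0.1 = 0 (operand ≠ 0)
(d ∧ ¬d) = min(0.1, 0) = 0
((d ∧ ¬d) ∧ a) = min(0, 0) = 0
¬a: Gödel ¬ of 0 = 1 (operand is 0)
(((d ∧ ¬d) ∧ a) ∧ ¬a) = min(0, 1) = 0
(a ⊃ (((d ∧ ¬d) ∧ a) ∧ ¬a)): 0 ≤ 0, so result = 1
(c ∧ b) = min(0.6, 0.3) = 0.3
¬d: Gödel ¬ of 0.1 = 0 (operand ≠ 0)
((c ∧ b) ⊃ ¬d): 0.3 > 0, so result = 0
((a ⊃ (((d ∧ ¬d) ∧ a) ∧ ¬a)) ∨ ((c ∧ b) ⊃ ¬d)) = max(1, 0) = 1
(((a ⊃ (((d ∧ ¬d) ∧ a) ∧ ¬a)) ∨ ((c ∧ b) ⊃ ¬d)) ∨ c) = max(1, 0.6) = 1
¬d: Gödel ¬ of 0.1 = 0 (operand ≠ 0)
(b ∨ ¬d) = max(0.3, 0) = 0.3
((((a ⊃ (((d ∧ ¬d) ∧ a) ∧ ¬a)) ∨ ((c ∧ b) ⊃ ¬d)) ∨ c) ∧ (b ∨ ¬d)) = min(1, 0.3) = 0.3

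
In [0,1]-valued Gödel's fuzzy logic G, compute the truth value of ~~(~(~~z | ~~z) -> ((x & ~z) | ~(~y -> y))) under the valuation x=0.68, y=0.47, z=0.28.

~z: Gödel ¬ of 0.28 = 0 (operand ≠ 0)
~~z: Gödel ¬ of 0 = 1 (operand is 0)
~z: Gödel ¬ of 0.28 = 0 (operand ≠ 0)
~~z: Gödel ¬ of 0 = 1 (operand is 0)
(~~z | ~~z) = max(1, 1) = 1
~(~~z | ~~z): Gödel ¬ of 1 = 0 (operand ≠ 0)
~z: Gödel ¬ of 0.28 = 0 (operand ≠ 0)
(x & ~z) = min(0.68, 0) = 0
~y: Gödel ¬ of 0.47 = 0 (operand ≠ 0)
(~y -> y): 0 ≤ 0.47, so result = 1
~(~y -> y): Gödel ¬ of 1 = 0 (operand ≠ 0)
((x & ~z) | ~(~y -> y)) = max(0, 0) = 0
(~(~~z | ~~z) -> ((x & ~z) | ~(~y -> y))): 0 ≤ 0, so result = 1
~(~(~~z | ~~z) -> ((x & ~z) | ~(~y -> y))): Gödel ¬ of 1 = 0 (operand ≠ 0)
~~(~(~~z | ~~z) -> ((x & ~z) | ~(~y -> y))): Gödel ¬ of 0 = 1 (operand is 0)

1.00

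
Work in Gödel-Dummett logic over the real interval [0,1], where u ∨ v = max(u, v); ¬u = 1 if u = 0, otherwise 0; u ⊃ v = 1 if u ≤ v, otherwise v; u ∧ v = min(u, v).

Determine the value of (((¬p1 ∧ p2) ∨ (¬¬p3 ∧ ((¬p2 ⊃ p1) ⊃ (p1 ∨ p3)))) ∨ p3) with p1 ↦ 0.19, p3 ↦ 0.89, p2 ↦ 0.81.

¬p1: Gödel ¬ of 0.19 = 0 (operand ≠ 0)
(¬p1 ∧ p2) = min(0, 0.81) = 0
¬p3: Gödel ¬ of 0.89 = 0 (operand ≠ 0)
¬¬p3: Gödel ¬ of 0 = 1 (operand is 0)
¬p2: Gödel ¬ of 0.81 = 0 (operand ≠ 0)
(¬p2 ⊃ p1): 0 ≤ 0.19, so result = 1
(p1 ∨ p3) = max(0.19, 0.89) = 0.89
((¬p2 ⊃ p1) ⊃ (p1 ∨ p3)): 1 > 0.89, so result = 0.89
(¬¬p3 ∧ ((¬p2 ⊃ p1) ⊃ (p1 ∨ p3))) = min(1, 0.89) = 0.89
((¬p1 ∧ p2) ∨ (¬¬p3 ∧ ((¬p2 ⊃ p1) ⊃ (p1 ∨ p3)))) = max(0, 0.89) = 0.89
(((¬p1 ∧ p2) ∨ (¬¬p3 ∧ ((¬p2 ⊃ p1) ⊃ (p1 ∨ p3)))) ∨ p3) = max(0.89, 0.89) = 0.89

0.89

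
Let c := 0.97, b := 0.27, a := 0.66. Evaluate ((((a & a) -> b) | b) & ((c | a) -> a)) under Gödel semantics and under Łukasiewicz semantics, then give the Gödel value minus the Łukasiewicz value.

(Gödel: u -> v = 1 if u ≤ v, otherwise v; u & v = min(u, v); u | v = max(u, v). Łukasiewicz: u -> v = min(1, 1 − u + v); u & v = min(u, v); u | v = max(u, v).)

Gödel evaluation:
  (a & a) = min(0.66, 0.66) = 0.66
  ((a & a) -> b): 0.66 > 0.27, so result = 0.27
  (((a & a) -> b) | b) = max(0.27, 0.27) = 0.27
  (c | a) = max(0.97, 0.66) = 0.97
  ((c | a) -> a): 0.97 > 0.66, so result = 0.66
  ((((a & a) -> b) | b) & ((c | a) -> a)) = min(0.27, 0.66) = 0.27
  Gödel value = 0.27
Łukasiewicz evaluation:
  (a & a) = min(0.66, 0.66) = 0.66
  ((a & a) -> b): min(1, 1 − 0.66 + 0.27) = 0.61
  (((a & a) -> b) | b) = max(0.61, 0.27) = 0.61
  (c | a) = max(0.97, 0.66) = 0.97
  ((c | a) -> a): min(1, 1 − 0.97 + 0.66) = 0.69
  ((((a & a) -> b) | b) & ((c | a) -> a)) = min(0.61, 0.69) = 0.61
  Łukasiewicz value = 0.61
Difference: 0.27 − 0.61 = -0.34

-0.34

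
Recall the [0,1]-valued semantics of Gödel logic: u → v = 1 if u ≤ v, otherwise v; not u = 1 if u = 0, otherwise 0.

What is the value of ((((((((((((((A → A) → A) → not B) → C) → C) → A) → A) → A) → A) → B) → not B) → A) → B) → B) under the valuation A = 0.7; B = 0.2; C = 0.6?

1.00

(A → A): 0.7 ≤ 0.7, so result = 1
((A → A) → A): 1 > 0.7, so result = 0.7
not B: Gödel ¬ of 0.2 = 0 (operand ≠ 0)
(((A → A) → A) → not B): 0.7 > 0, so result = 0
((((A → A) → A) → not B) → C): 0 ≤ 0.6, so result = 1
(((((A → A) → A) → not B) → C) → C): 1 > 0.6, so result = 0.6
((((((A → A) → A) → not B) → C) → C) → A): 0.6 ≤ 0.7, so result = 1
(((((((A → A) → A) → not B) → C) → C) → A) → A): 1 > 0.7, so result = 0.7
((((((((A → A) → A) → not B) → C) → C) → A) → A) → A): 0.7 ≤ 0.7, so result = 1
(((((((((A → A) → A) → not B) → C) → C) → A) → A) → A) → A): 1 > 0.7, so result = 0.7
((((((((((A → A) → A) → not B) → C) → C) → A) → A) → A) → A) → B): 0.7 > 0.2, so result = 0.2
not B: Gödel ¬ of 0.2 = 0 (operand ≠ 0)
(((((((((((A → A) → A) → not B) → C) → C) → A) → A) → A) → A) → B) → not B): 0.2 > 0, so result = 0
((((((((((((A → A) → A) → not B) → C) → C) → A) → A) → A) → A) → B) → not B) → A): 0 ≤ 0.7, so result = 1
(((((((((((((A → A) → A) → not B) → C) → C) → A) → A) → A) → A) → B) → not B) → A) → B): 1 > 0.2, so result = 0.2
((((((((((((((A → A) → A) → not B) → C) → C) → A) → A) → A) → A) → B) → not B) → A) → B) → B): 0.2 ≤ 0.2, so result = 1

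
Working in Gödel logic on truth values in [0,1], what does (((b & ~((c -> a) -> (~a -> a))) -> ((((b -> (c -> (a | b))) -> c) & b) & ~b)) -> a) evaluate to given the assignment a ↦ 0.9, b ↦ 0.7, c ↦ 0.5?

(c -> a): 0.5 ≤ 0.9, so result = 1
~a: Gödel ¬ of 0.9 = 0 (operand ≠ 0)
(~a -> a): 0 ≤ 0.9, so result = 1
((c -> a) -> (~a -> a)): 1 ≤ 1, so result = 1
~((c -> a) -> (~a -> a)): Gödel ¬ of 1 = 0 (operand ≠ 0)
(b & ~((c -> a) -> (~a -> a))) = min(0.7, 0) = 0
(a | b) = max(0.9, 0.7) = 0.9
(c -> (a | b)): 0.5 ≤ 0.9, so result = 1
(b -> (c -> (a | b))): 0.7 ≤ 1, so result = 1
((b -> (c -> (a | b))) -> c): 1 > 0.5, so result = 0.5
(((b -> (c -> (a | b))) -> c) & b) = min(0.5, 0.7) = 0.5
~b: Gödel ¬ of 0.7 = 0 (operand ≠ 0)
((((b -> (c -> (a | b))) -> c) & b) & ~b) = min(0.5, 0) = 0
((b & ~((c -> a) -> (~a -> a))) -> ((((b -> (c -> (a | b))) -> c) & b) & ~b)): 0 ≤ 0, so result = 1
(((b & ~((c -> a) -> (~a -> a))) -> ((((b -> (c -> (a | b))) -> c) & b) & ~b)) -> a): 1 > 0.9, so result = 0.9

0.90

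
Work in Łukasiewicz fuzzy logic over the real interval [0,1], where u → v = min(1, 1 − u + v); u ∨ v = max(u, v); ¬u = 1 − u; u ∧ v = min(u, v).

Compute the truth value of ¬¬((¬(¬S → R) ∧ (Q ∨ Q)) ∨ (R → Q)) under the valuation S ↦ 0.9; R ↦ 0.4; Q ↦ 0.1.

0.70

¬S: Łukasiewicz ¬ gives 1 − 0.9 = 0.1
(¬S → R): min(1, 1 − 0.1 + 0.4) = 1
¬(¬S → R): Łukasiewicz ¬ gives 1 − 1 = 0
(Q ∨ Q) = max(0.1, 0.1) = 0.1
(¬(¬S → R) ∧ (Q ∨ Q)) = min(0, 0.1) = 0
(R → Q): min(1, 1 − 0.4 + 0.1) = 0.7
((¬(¬S → R) ∧ (Q ∨ Q)) ∨ (R → Q)) = max(0, 0.7) = 0.7
¬((¬(¬S → R) ∧ (Q ∨ Q)) ∨ (R → Q)): Łukasiewicz ¬ gives 1 − 0.7 = 0.3
¬¬((¬(¬S → R) ∧ (Q ∨ Q)) ∨ (R → Q)): Łukasiewicz ¬ gives 1 − 0.3 = 0.7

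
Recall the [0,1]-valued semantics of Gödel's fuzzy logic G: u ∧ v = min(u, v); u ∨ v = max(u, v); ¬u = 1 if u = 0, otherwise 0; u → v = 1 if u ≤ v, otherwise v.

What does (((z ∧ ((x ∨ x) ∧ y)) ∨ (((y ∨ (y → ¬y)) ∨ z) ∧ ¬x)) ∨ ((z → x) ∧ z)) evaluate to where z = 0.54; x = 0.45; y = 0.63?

(x ∨ x) = max(0.45, 0.45) = 0.45
((x ∨ x) ∧ y) = min(0.45, 0.63) = 0.45
(z ∧ ((x ∨ x) ∧ y)) = min(0.54, 0.45) = 0.45
¬y: Gödel ¬ of 0.63 = 0 (operand ≠ 0)
(y → ¬y): 0.63 > 0, so result = 0
(y ∨ (y → ¬y)) = max(0.63, 0) = 0.63
((y ∨ (y → ¬y)) ∨ z) = max(0.63, 0.54) = 0.63
¬x: Gödel ¬ of 0.45 = 0 (operand ≠ 0)
(((y ∨ (y → ¬y)) ∨ z) ∧ ¬x) = min(0.63, 0) = 0
((z ∧ ((x ∨ x) ∧ y)) ∨ (((y ∨ (y → ¬y)) ∨ z) ∧ ¬x)) = max(0.45, 0) = 0.45
(z → x): 0.54 > 0.45, so result = 0.45
((z → x) ∧ z) = min(0.45, 0.54) = 0.45
(((z ∧ ((x ∨ x) ∧ y)) ∨ (((y ∨ (y → ¬y)) ∨ z) ∧ ¬x)) ∨ ((z → x) ∧ z)) = max(0.45, 0.45) = 0.45

0.45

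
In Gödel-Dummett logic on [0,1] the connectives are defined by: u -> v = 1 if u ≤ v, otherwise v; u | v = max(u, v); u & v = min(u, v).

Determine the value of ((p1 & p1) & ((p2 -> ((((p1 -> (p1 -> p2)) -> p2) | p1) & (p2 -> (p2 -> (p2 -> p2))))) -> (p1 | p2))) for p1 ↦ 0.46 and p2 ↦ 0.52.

0.46

(p1 & p1) = min(0.46, 0.46) = 0.46
(p1 -> p2): 0.46 ≤ 0.52, so result = 1
(p1 -> (p1 -> p2)): 0.46 ≤ 1, so result = 1
((p1 -> (p1 -> p2)) -> p2): 1 > 0.52, so result = 0.52
(((p1 -> (p1 -> p2)) -> p2) | p1) = max(0.52, 0.46) = 0.52
(p2 -> p2): 0.52 ≤ 0.52, so result = 1
(p2 -> (p2 -> p2)): 0.52 ≤ 1, so result = 1
(p2 -> (p2 -> (p2 -> p2))): 0.52 ≤ 1, so result = 1
((((p1 -> (p1 -> p2)) -> p2) | p1) & (p2 -> (p2 -> (p2 -> p2)))) = min(0.52, 1) = 0.52
(p2 -> ((((p1 -> (p1 -> p2)) -> p2) | p1) & (p2 -> (p2 -> (p2 -> p2))))): 0.52 ≤ 0.52, so result = 1
(p1 | p2) = max(0.46, 0.52) = 0.52
((p2 -> ((((p1 -> (p1 -> p2)) -> p2) | p1) & (p2 -> (p2 -> (p2 -> p2))))) -> (p1 | p2)): 1 > 0.52, so result = 0.52
((p1 & p1) & ((p2 -> ((((p1 -> (p1 -> p2)) -> p2) | p1) & (p2 -> (p2 -> (p2 -> p2))))) -> (p1 | p2))) = min(0.46, 0.52) = 0.46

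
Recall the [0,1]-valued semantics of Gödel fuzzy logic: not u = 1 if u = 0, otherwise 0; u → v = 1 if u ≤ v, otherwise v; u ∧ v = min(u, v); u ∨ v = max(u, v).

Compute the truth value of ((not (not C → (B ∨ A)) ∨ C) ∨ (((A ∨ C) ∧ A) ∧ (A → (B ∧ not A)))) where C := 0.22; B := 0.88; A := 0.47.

not C: Gödel ¬ of 0.22 = 0 (operand ≠ 0)
(B ∨ A) = max(0.88, 0.47) = 0.88
(not C → (B ∨ A)): 0 ≤ 0.88, so result = 1
not (not C → (B ∨ A)): Gödel ¬ of 1 = 0 (operand ≠ 0)
(not (not C → (B ∨ A)) ∨ C) = max(0, 0.22) = 0.22
(A ∨ C) = max(0.47, 0.22) = 0.47
((A ∨ C) ∧ A) = min(0.47, 0.47) = 0.47
not A: Gödel ¬ of 0.47 = 0 (operand ≠ 0)
(B ∧ not A) = min(0.88, 0) = 0
(A → (B ∧ not A)): 0.47 > 0, so result = 0
(((A ∨ C) ∧ A) ∧ (A → (B ∧ not A))) = min(0.47, 0) = 0
((not (not C → (B ∨ A)) ∨ C) ∨ (((A ∨ C) ∧ A) ∧ (A → (B ∧ not A)))) = max(0.22, 0) = 0.22

0.22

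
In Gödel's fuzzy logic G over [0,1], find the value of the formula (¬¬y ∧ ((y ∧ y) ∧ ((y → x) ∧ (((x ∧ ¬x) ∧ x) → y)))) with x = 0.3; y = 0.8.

¬y: Gödel ¬ of 0.8 = 0 (operand ≠ 0)
¬¬y: Gödel ¬ of 0 = 1 (operand is 0)
(y ∧ y) = min(0.8, 0.8) = 0.8
(y → x): 0.8 > 0.3, so result = 0.3
¬x: Gödel ¬ of 0.3 = 0 (operand ≠ 0)
(x ∧ ¬x) = min(0.3, 0) = 0
((x ∧ ¬x) ∧ x) = min(0, 0.3) = 0
(((x ∧ ¬x) ∧ x) → y): 0 ≤ 0.8, so result = 1
((y → x) ∧ (((x ∧ ¬x) ∧ x) → y)) = min(0.3, 1) = 0.3
((y ∧ y) ∧ ((y → x) ∧ (((x ∧ ¬x) ∧ x) → y))) = min(0.8, 0.3) = 0.3
(¬¬y ∧ ((y ∧ y) ∧ ((y → x) ∧ (((x ∧ ¬x) ∧ x) → y)))) = min(1, 0.3) = 0.3

0.30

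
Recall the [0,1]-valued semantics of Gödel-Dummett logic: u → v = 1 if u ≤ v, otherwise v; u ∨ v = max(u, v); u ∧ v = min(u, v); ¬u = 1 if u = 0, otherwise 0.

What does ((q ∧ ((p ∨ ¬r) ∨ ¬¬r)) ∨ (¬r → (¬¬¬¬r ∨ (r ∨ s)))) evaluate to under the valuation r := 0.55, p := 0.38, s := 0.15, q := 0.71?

1.00

¬r: Gödel ¬ of 0.55 = 0 (operand ≠ 0)
(p ∨ ¬r) = max(0.38, 0) = 0.38
¬r: Gödel ¬ of 0.55 = 0 (operand ≠ 0)
¬¬r: Gödel ¬ of 0 = 1 (operand is 0)
((p ∨ ¬r) ∨ ¬¬r) = max(0.38, 1) = 1
(q ∧ ((p ∨ ¬r) ∨ ¬¬r)) = min(0.71, 1) = 0.71
¬r: Gödel ¬ of 0.55 = 0 (operand ≠ 0)
¬r: Gödel ¬ of 0.55 = 0 (operand ≠ 0)
¬¬r: Gödel ¬ of 0 = 1 (operand is 0)
¬¬¬r: Gödel ¬ of 1 = 0 (operand ≠ 0)
¬¬¬¬r: Gödel ¬ of 0 = 1 (operand is 0)
(r ∨ s) = max(0.55, 0.15) = 0.55
(¬¬¬¬r ∨ (r ∨ s)) = max(1, 0.55) = 1
(¬r → (¬¬¬¬r ∨ (r ∨ s))): 0 ≤ 1, so result = 1
((q ∧ ((p ∨ ¬r) ∨ ¬¬r)) ∨ (¬r → (¬¬¬¬r ∨ (r ∨ s)))) = max(0.71, 1) = 1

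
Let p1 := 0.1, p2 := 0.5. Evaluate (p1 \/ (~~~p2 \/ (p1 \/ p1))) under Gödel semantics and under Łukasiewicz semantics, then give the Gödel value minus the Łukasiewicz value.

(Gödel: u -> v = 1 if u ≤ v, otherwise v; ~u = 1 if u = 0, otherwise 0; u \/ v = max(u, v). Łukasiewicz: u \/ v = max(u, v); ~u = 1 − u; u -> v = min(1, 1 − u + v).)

-0.40

Gödel evaluation:
  ~p2: Gödel ¬ of 0.5 = 0 (operand ≠ 0)
  ~~p2: Gödel ¬ of 0 = 1 (operand is 0)
  ~~~p2: Gödel ¬ of 1 = 0 (operand ≠ 0)
  (p1 \/ p1) = max(0.1, 0.1) = 0.1
  (~~~p2 \/ (p1 \/ p1)) = max(0, 0.1) = 0.1
  (p1 \/ (~~~p2 \/ (p1 \/ p1))) = max(0.1, 0.1) = 0.1
  Gödel value = 0.1
Łukasiewicz evaluation:
  ~p2: Łukasiewicz ¬ gives 1 − 0.5 = 0.5
  ~~p2: Łukasiewicz ¬ gives 1 − 0.5 = 0.5
  ~~~p2: Łukasiewicz ¬ gives 1 − 0.5 = 0.5
  (p1 \/ p1) = max(0.1, 0.1) = 0.1
  (~~~p2 \/ (p1 \/ p1)) = max(0.5, 0.1) = 0.5
  (p1 \/ (~~~p2 \/ (p1 \/ p1))) = max(0.1, 0.5) = 0.5
  Łukasiewicz value = 0.5
Difference: 0.1 − 0.5 = -0.40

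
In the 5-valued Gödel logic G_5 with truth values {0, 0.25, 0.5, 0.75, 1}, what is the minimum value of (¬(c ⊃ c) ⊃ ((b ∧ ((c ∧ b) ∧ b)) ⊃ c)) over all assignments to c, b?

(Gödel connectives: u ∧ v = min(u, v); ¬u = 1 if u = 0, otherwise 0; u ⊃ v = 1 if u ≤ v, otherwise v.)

Every assignment gives 1. For instance at c = 0, b = 0:
  (c ⊃ c): 0 ≤ 0, so result = 1
  ¬(c ⊃ c): Gödel ¬ of 1 = 0 (operand ≠ 0)
  (c ∧ b) = min(0, 0) = 0
  ((c ∧ b) ∧ b) = min(0, 0) = 0
  (b ∧ ((c ∧ b) ∧ b)) = min(0, 0) = 0
  ((b ∧ ((c ∧ b) ∧ b)) ⊃ c): 0 ≤ 0, so result = 1
  (¬(c ⊃ c) ⊃ ((b ∧ ((c ∧ b) ∧ b)) ⊃ c)): 0 ≤ 1, so result = 1
All 25 assignments give value 1 — the formula is a G_5-tautology.

1.00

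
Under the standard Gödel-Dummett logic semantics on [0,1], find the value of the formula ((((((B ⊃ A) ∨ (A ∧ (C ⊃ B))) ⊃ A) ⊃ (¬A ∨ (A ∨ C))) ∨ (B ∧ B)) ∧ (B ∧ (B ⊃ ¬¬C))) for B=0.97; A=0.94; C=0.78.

0.97

(B ⊃ A): 0.97 > 0.94, so result = 0.94
(C ⊃ B): 0.78 ≤ 0.97, so result = 1
(A ∧ (C ⊃ B)) = min(0.94, 1) = 0.94
((B ⊃ A) ∨ (A ∧ (C ⊃ B))) = max(0.94, 0.94) = 0.94
(((B ⊃ A) ∨ (A ∧ (C ⊃ B))) ⊃ A): 0.94 ≤ 0.94, so result = 1
¬A: Gödel ¬ of 0.94 = 0 (operand ≠ 0)
(A ∨ C) = max(0.94, 0.78) = 0.94
(¬A ∨ (A ∨ C)) = max(0, 0.94) = 0.94
((((B ⊃ A) ∨ (A ∧ (C ⊃ B))) ⊃ A) ⊃ (¬A ∨ (A ∨ C))): 1 > 0.94, so result = 0.94
(B ∧ B) = min(0.97, 0.97) = 0.97
(((((B ⊃ A) ∨ (A ∧ (C ⊃ B))) ⊃ A) ⊃ (¬A ∨ (A ∨ C))) ∨ (B ∧ B)) = max(0.94, 0.97) = 0.97
¬C: Gödel ¬ of 0.78 = 0 (operand ≠ 0)
¬¬C: Gödel ¬ of 0 = 1 (operand is 0)
(B ⊃ ¬¬C): 0.97 ≤ 1, so result = 1
(B ∧ (B ⊃ ¬¬C)) = min(0.97, 1) = 0.97
((((((B ⊃ A) ∨ (A ∧ (C ⊃ B))) ⊃ A) ⊃ (¬A ∨ (A ∨ C))) ∨ (B ∧ B)) ∧ (B ∧ (B ⊃ ¬¬C))) = min(0.97, 0.97) = 0.97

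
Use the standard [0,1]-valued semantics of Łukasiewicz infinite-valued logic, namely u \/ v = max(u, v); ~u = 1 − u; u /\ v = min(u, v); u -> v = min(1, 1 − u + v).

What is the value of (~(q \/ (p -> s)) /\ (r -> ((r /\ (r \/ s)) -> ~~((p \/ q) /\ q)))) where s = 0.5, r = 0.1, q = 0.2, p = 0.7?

0.20

(p -> s): min(1, 1 − 0.7 + 0.5) = 0.8
(q \/ (p -> s)) = max(0.2, 0.8) = 0.8
~(q \/ (p -> s)): Łukasiewicz ¬ gives 1 − 0.8 = 0.2
(r \/ s) = max(0.1, 0.5) = 0.5
(r /\ (r \/ s)) = min(0.1, 0.5) = 0.1
(p \/ q) = max(0.7, 0.2) = 0.7
((p \/ q) /\ q) = min(0.7, 0.2) = 0.2
~((p \/ q) /\ q): Łukasiewicz ¬ gives 1 − 0.2 = 0.8
~~((p \/ q) /\ q): Łukasiewicz ¬ gives 1 − 0.8 = 0.2
((r /\ (r \/ s)) -> ~~((p \/ q) /\ q)): min(1, 1 − 0.1 + 0.2) = 1
(r -> ((r /\ (r \/ s)) -> ~~((p \/ q) /\ q))): min(1, 1 − 0.1 + 1) = 1
(~(q \/ (p -> s)) /\ (r -> ((r /\ (r \/ s)) -> ~~((p \/ q) /\ q)))) = min(0.2, 1) = 0.2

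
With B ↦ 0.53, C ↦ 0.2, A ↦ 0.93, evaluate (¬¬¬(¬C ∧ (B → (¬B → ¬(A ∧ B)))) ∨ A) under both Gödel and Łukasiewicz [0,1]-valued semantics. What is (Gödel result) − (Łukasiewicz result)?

0.07

Gödel evaluation:
  ¬C: Gödel ¬ of 0.2 = 0 (operand ≠ 0)
  ¬B: Gödel ¬ of 0.53 = 0 (operand ≠ 0)
  (A ∧ B) = min(0.93, 0.53) = 0.53
  ¬(A ∧ B): Gödel ¬ of 0.53 = 0 (operand ≠ 0)
  (¬B → ¬(A ∧ B)): 0 ≤ 0, so result = 1
  (B → (¬B → ¬(A ∧ B))): 0.53 ≤ 1, so result = 1
  (¬C ∧ (B → (¬B → ¬(A ∧ B)))) = min(0, 1) = 0
  ¬(¬C ∧ (B → (¬B → ¬(A ∧ B)))): Gödel ¬ of 0 = 1 (operand is 0)
  ¬¬(¬C ∧ (B → (¬B → ¬(A ∧ B)))): Gödel ¬ of 1 = 0 (operand ≠ 0)
  ¬¬¬(¬C ∧ (B → (¬B → ¬(A ∧ B)))): Gödel ¬ of 0 = 1 (operand is 0)
  (¬¬¬(¬C ∧ (B → (¬B → ¬(A ∧ B)))) ∨ A) = max(1, 0.93) = 1
  Gödel value = 1
Łukasiewicz evaluation:
  ¬C: Łukasiewicz ¬ gives 1 − 0.2 = 0.8
  ¬B: Łukasiewicz ¬ gives 1 − 0.53 = 0.47
  (A ∧ B) = min(0.93, 0.53) = 0.53
  ¬(A ∧ B): Łukasiewicz ¬ gives 1 − 0.53 = 0.47
  (¬B → ¬(A ∧ B)): min(1, 1 − 0.47 + 0.47) = 1
  (B → (¬B → ¬(A ∧ B))): min(1, 1 − 0.53 + 1) = 1
  (¬C ∧ (B → (¬B → ¬(A ∧ B)))) = min(0.8, 1) = 0.8
  ¬(¬C ∧ (B → (¬B → ¬(A ∧ B)))): Łukasiewicz ¬ gives 1 − 0.8 = 0.2
  ¬¬(¬C ∧ (B → (¬B → ¬(A ∧ B)))): Łukasiewicz ¬ gives 1 − 0.2 = 0.8
  ¬¬¬(¬C ∧ (B → (¬B → ¬(A ∧ B)))): Łukasiewicz ¬ gives 1 − 0.8 = 0.2
  (¬¬¬(¬C ∧ (B → (¬B → ¬(A ∧ B)))) ∨ A) = max(0.2, 0.93) = 0.93
  Łukasiewicz value = 0.93
Difference: 1 − 0.93 = 0.07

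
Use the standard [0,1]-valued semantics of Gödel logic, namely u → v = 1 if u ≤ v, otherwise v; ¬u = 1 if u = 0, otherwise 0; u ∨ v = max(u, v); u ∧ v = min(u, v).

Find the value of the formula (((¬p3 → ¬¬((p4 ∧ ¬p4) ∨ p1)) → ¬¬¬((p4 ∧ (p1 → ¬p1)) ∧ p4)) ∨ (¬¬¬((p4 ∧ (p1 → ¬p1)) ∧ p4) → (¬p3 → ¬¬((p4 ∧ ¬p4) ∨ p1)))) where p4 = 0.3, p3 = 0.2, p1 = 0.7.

1.00

¬p3: Gödel ¬ of 0.2 = 0 (operand ≠ 0)
¬p4: Gödel ¬ of 0.3 = 0 (operand ≠ 0)
(p4 ∧ ¬p4) = min(0.3, 0) = 0
((p4 ∧ ¬p4) ∨ p1) = max(0, 0.7) = 0.7
¬((p4 ∧ ¬p4) ∨ p1): Gödel ¬ of 0.7 = 0 (operand ≠ 0)
¬¬((p4 ∧ ¬p4) ∨ p1): Gödel ¬ of 0 = 1 (operand is 0)
(¬p3 → ¬¬((p4 ∧ ¬p4) ∨ p1)): 0 ≤ 1, so result = 1
¬p1: Gödel ¬ of 0.7 = 0 (operand ≠ 0)
(p1 → ¬p1): 0.7 > 0, so result = 0
(p4 ∧ (p1 → ¬p1)) = min(0.3, 0) = 0
((p4 ∧ (p1 → ¬p1)) ∧ p4) = min(0, 0.3) = 0
¬((p4 ∧ (p1 → ¬p1)) ∧ p4): Gödel ¬ of 0 = 1 (operand is 0)
¬¬((p4 ∧ (p1 → ¬p1)) ∧ p4): Gödel ¬ of 1 = 0 (operand ≠ 0)
¬¬¬((p4 ∧ (p1 → ¬p1)) ∧ p4): Gödel ¬ of 0 = 1 (operand is 0)
((¬p3 → ¬¬((p4 ∧ ¬p4) ∨ p1)) → ¬¬¬((p4 ∧ (p1 → ¬p1)) ∧ p4)): 1 ≤ 1, so result = 1
¬p1: Gödel ¬ of 0.7 = 0 (operand ≠ 0)
(p1 → ¬p1): 0.7 > 0, so result = 0
(p4 ∧ (p1 → ¬p1)) = min(0.3, 0) = 0
((p4 ∧ (p1 → ¬p1)) ∧ p4) = min(0, 0.3) = 0
¬((p4 ∧ (p1 → ¬p1)) ∧ p4): Gödel ¬ of 0 = 1 (operand is 0)
¬¬((p4 ∧ (p1 → ¬p1)) ∧ p4): Gödel ¬ of 1 = 0 (operand ≠ 0)
¬¬¬((p4 ∧ (p1 → ¬p1)) ∧ p4): Gödel ¬ of 0 = 1 (operand is 0)
¬p3: Gödel ¬ of 0.2 = 0 (operand ≠ 0)
¬p4: Gödel ¬ of 0.3 = 0 (operand ≠ 0)
(p4 ∧ ¬p4) = min(0.3, 0) = 0
((p4 ∧ ¬p4) ∨ p1) = max(0, 0.7) = 0.7
¬((p4 ∧ ¬p4) ∨ p1): Gödel ¬ of 0.7 = 0 (operand ≠ 0)
¬¬((p4 ∧ ¬p4) ∨ p1): Gödel ¬ of 0 = 1 (operand is 0)
(¬p3 → ¬¬((p4 ∧ ¬p4) ∨ p1)): 0 ≤ 1, so result = 1
(¬¬¬((p4 ∧ (p1 → ¬p1)) ∧ p4) → (¬p3 → ¬¬((p4 ∧ ¬p4) ∨ p1))): 1 ≤ 1, so result = 1
(((¬p3 → ¬¬((p4 ∧ ¬p4) ∨ p1)) → ¬¬¬((p4 ∧ (p1 → ¬p1)) ∧ p4)) ∨ (¬¬¬((p4 ∧ (p1 → ¬p1)) ∧ p4) → (¬p3 → ¬¬((p4 ∧ ¬p4) ∨ p1)))) = max(1, 1) = 1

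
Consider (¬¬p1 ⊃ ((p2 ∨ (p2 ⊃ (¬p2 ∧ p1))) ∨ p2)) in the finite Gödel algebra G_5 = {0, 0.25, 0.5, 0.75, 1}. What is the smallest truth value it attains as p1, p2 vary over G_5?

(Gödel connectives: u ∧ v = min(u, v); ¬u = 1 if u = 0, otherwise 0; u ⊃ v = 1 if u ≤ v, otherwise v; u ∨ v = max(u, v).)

The minimum is attained at p1 = 0.25, p2 = 0.25:
  ¬p1: Gödel ¬ of 0.25 = 0 (operand ≠ 0)
  ¬¬p1: Gödel ¬ of 0 = 1 (operand is 0)
  ¬p2: Gödel ¬ of 0.25 = 0 (operand ≠ 0)
  (¬p2 ∧ p1) = min(0, 0.25) = 0
  (p2 ⊃ (¬p2 ∧ p1)): 0.25 > 0, so result = 0
  (p2 ∨ (p2 ⊃ (¬p2 ∧ p1))) = max(0.25, 0) = 0.25
  ((p2 ∨ (p2 ⊃ (¬p2 ∧ p1))) ∨ p2) = max(0.25, 0.25) = 0.25
  (¬¬p1 ⊃ ((p2 ∨ (p2 ⊃ (¬p2 ∧ p1))) ∨ p2)): 1 > 0.25, so result = 0.25
Checking all 25 assignments confirms none give a value below 0.25.

0.25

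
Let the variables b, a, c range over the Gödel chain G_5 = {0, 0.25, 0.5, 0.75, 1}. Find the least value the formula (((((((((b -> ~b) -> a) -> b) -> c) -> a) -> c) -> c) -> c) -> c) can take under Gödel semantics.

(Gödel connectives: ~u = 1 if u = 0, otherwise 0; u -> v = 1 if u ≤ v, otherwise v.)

0.25

The minimum is attained at b = 0, a = 0, c = 0.25:
  ~b: Gödel ¬ of 0 = 1 (operand is 0)
  (b -> ~b): 0 ≤ 1, so result = 1
  ((b -> ~b) -> a): 1 > 0, so result = 0
  (((b -> ~b) -> a) -> b): 0 ≤ 0, so result = 1
  ((((b -> ~b) -> a) -> b) -> c): 1 > 0.25, so result = 0.25
  (((((b -> ~b) -> a) -> b) -> c) -> a): 0.25 > 0, so result = 0
  ((((((b -> ~b) -> a) -> b) -> c) -> a) -> c): 0 ≤ 0.25, so result = 1
  (((((((b -> ~b) -> a) -> b) -> c) -> a) -> c) -> c): 1 > 0.25, so result = 0.25
  ((((((((b -> ~b) -> a) -> b) -> c) -> a) -> c) -> c) -> c): 0.25 ≤ 0.25, so result = 1
  (((((((((b -> ~b) -> a) -> b) -> c) -> a) -> c) -> c) -> c) -> c): 1 > 0.25, so result = 0.25
Checking all 125 assignments confirms none give a value below 0.25.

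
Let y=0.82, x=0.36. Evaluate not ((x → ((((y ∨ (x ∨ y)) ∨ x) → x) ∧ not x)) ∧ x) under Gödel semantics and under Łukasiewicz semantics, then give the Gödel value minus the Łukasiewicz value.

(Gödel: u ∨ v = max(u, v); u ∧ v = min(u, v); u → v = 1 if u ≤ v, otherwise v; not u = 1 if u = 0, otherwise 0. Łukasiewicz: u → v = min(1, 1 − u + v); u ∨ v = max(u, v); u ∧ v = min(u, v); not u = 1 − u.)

Gödel evaluation:
  (x ∨ y) = max(0.36, 0.82) = 0.82
  (y ∨ (x ∨ y)) = max(0.82, 0.82) = 0.82
  ((y ∨ (x ∨ y)) ∨ x) = max(0.82, 0.36) = 0.82
  (((y ∨ (x ∨ y)) ∨ x) → x): 0.82 > 0.36, so result = 0.36
  not x: Gödel ¬ of 0.36 = 0 (operand ≠ 0)
  ((((y ∨ (x ∨ y)) ∨ x) → x) ∧ not x) = min(0.36, 0) = 0
  (x → ((((y ∨ (x ∨ y)) ∨ x) → x) ∧ not x)): 0.36 > 0, so result = 0
  ((x → ((((y ∨ (x ∨ y)) ∨ x) → x) ∧ not x)) ∧ x) = min(0, 0.36) = 0
  not ((x → ((((y ∨ (x ∨ y)) ∨ x) → x) ∧ not x)) ∧ x): Gödel ¬ of 0 = 1 (operand is 0)
  Gödel value = 1
Łukasiewicz evaluation:
  (x ∨ y) = max(0.36, 0.82) = 0.82
  (y ∨ (x ∨ y)) = max(0.82, 0.82) = 0.82
  ((y ∨ (x ∨ y)) ∨ x) = max(0.82, 0.36) = 0.82
  (((y ∨ (x ∨ y)) ∨ x) → x): min(1, 1 − 0.82 + 0.36) = 0.54
  not x: Łukasiewicz ¬ gives 1 − 0.36 = 0.64
  ((((y ∨ (x ∨ y)) ∨ x) → x) ∧ not x) = min(0.54, 0.64) = 0.54
  (x → ((((y ∨ (x ∨ y)) ∨ x) → x) ∧ not x)): min(1, 1 − 0.36 + 0.54) = 1
  ((x → ((((y ∨ (x ∨ y)) ∨ x) → x) ∧ not x)) ∧ x) = min(1, 0.36) = 0.36
  not ((x → ((((y ∨ (x ∨ y)) ∨ x) → x) ∧ not x)) ∧ x): Łukasiewicz ¬ gives 1 − 0.36 = 0.64
  Łukasiewicz value = 0.64
Difference: 1 − 0.64 = 0.36

0.36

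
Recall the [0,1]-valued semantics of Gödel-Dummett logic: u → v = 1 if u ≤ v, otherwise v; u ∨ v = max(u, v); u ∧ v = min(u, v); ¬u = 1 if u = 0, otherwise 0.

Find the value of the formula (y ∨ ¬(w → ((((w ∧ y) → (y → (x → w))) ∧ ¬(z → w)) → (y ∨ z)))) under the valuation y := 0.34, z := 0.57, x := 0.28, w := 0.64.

0.34

(w ∧ y) = min(0.64, 0.34) = 0.34
(x → w): 0.28 ≤ 0.64, so result = 1
(y → (x → w)): 0.34 ≤ 1, so result = 1
((w ∧ y) → (y → (x → w))): 0.34 ≤ 1, so result = 1
(z → w): 0.57 ≤ 0.64, so result = 1
¬(z → w): Gödel ¬ of 1 = 0 (operand ≠ 0)
(((w ∧ y) → (y → (x → w))) ∧ ¬(z → w)) = min(1, 0) = 0
(y ∨ z) = max(0.34, 0.57) = 0.57
((((w ∧ y) → (y → (x → w))) ∧ ¬(z → w)) → (y ∨ z)): 0 ≤ 0.57, so result = 1
(w → ((((w ∧ y) → (y → (x → w))) ∧ ¬(z → w)) → (y ∨ z))): 0.64 ≤ 1, so result = 1
¬(w → ((((w ∧ y) → (y → (x → w))) ∧ ¬(z → w)) → (y ∨ z))): Gödel ¬ of 1 = 0 (operand ≠ 0)
(y ∨ ¬(w → ((((w ∧ y) → (y → (x → w))) ∧ ¬(z → w)) → (y ∨ z)))) = max(0.34, 0) = 0.34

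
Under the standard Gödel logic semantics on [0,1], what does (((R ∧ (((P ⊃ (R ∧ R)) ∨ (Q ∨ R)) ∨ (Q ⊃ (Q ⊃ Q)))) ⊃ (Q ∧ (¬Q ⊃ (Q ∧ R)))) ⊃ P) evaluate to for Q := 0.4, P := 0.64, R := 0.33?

0.64

(R ∧ R) = min(0.33, 0.33) = 0.33
(P ⊃ (R ∧ R)): 0.64 > 0.33, so result = 0.33
(Q ∨ R) = max(0.4, 0.33) = 0.4
((P ⊃ (R ∧ R)) ∨ (Q ∨ R)) = max(0.33, 0.4) = 0.4
(Q ⊃ Q): 0.4 ≤ 0.4, so result = 1
(Q ⊃ (Q ⊃ Q)): 0.4 ≤ 1, so result = 1
(((P ⊃ (R ∧ R)) ∨ (Q ∨ R)) ∨ (Q ⊃ (Q ⊃ Q))) = max(0.4, 1) = 1
(R ∧ (((P ⊃ (R ∧ R)) ∨ (Q ∨ R)) ∨ (Q ⊃ (Q ⊃ Q)))) = min(0.33, 1) = 0.33
¬Q: Gödel ¬ of 0.4 = 0 (operand ≠ 0)
(Q ∧ R) = min(0.4, 0.33) = 0.33
(¬Q ⊃ (Q ∧ R)): 0 ≤ 0.33, so result = 1
(Q ∧ (¬Q ⊃ (Q ∧ R))) = min(0.4, 1) = 0.4
((R ∧ (((P ⊃ (R ∧ R)) ∨ (Q ∨ R)) ∨ (Q ⊃ (Q ⊃ Q)))) ⊃ (Q ∧ (¬Q ⊃ (Q ∧ R)))): 0.33 ≤ 0.4, so result = 1
(((R ∧ (((P ⊃ (R ∧ R)) ∨ (Q ∨ R)) ∨ (Q ⊃ (Q ⊃ Q)))) ⊃ (Q ∧ (¬Q ⊃ (Q ∧ R)))) ⊃ P): 1 > 0.64, so result = 0.64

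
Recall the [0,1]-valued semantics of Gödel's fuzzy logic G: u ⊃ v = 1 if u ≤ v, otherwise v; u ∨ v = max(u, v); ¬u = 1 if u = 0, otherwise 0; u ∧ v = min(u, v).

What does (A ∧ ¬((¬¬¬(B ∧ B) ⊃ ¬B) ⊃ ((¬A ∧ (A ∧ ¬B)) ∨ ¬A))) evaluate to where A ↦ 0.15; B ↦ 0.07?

0.15

(B ∧ B) = min(0.07, 0.07) = 0.07
¬(B ∧ B): Gödel ¬ of 0.07 = 0 (operand ≠ 0)
¬¬(B ∧ B): Gödel ¬ of 0 = 1 (operand is 0)
¬¬¬(B ∧ B): Gödel ¬ of 1 = 0 (operand ≠ 0)
¬B: Gödel ¬ of 0.07 = 0 (operand ≠ 0)
(¬¬¬(B ∧ B) ⊃ ¬B): 0 ≤ 0, so result = 1
¬A: Gödel ¬ of 0.15 = 0 (operand ≠ 0)
¬B: Gödel ¬ of 0.07 = 0 (operand ≠ 0)
(A ∧ ¬B) = min(0.15, 0) = 0
(¬A ∧ (A ∧ ¬B)) = min(0, 0) = 0
¬A: Gödel ¬ of 0.15 = 0 (operand ≠ 0)
((¬A ∧ (A ∧ ¬B)) ∨ ¬A) = max(0, 0) = 0
((¬¬¬(B ∧ B) ⊃ ¬B) ⊃ ((¬A ∧ (A ∧ ¬B)) ∨ ¬A)): 1 > 0, so result = 0
¬((¬¬¬(B ∧ B) ⊃ ¬B) ⊃ ((¬A ∧ (A ∧ ¬B)) ∨ ¬A)): Gödel ¬ of 0 = 1 (operand is 0)
(A ∧ ¬((¬¬¬(B ∧ B) ⊃ ¬B) ⊃ ((¬A ∧ (A ∧ ¬B)) ∨ ¬A))) = min(0.15, 1) = 0.15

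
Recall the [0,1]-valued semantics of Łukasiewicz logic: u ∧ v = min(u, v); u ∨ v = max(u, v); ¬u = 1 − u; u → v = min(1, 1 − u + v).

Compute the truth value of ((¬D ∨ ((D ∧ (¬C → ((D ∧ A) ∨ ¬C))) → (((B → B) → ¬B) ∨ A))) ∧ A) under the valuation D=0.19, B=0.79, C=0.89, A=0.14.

¬D: Łukasiewicz ¬ gives 1 − 0.19 = 0.81
¬C: Łukasiewicz ¬ gives 1 − 0.89 = 0.11
(D ∧ A) = min(0.19, 0.14) = 0.14
¬C: Łukasiewicz ¬ gives 1 − 0.89 = 0.11
((D ∧ A) ∨ ¬C) = max(0.14, 0.11) = 0.14
(¬C → ((D ∧ A) ∨ ¬C)): min(1, 1 − 0.11 + 0.14) = 1
(D ∧ (¬C → ((D ∧ A) ∨ ¬C))) = min(0.19, 1) = 0.19
(B → B): min(1, 1 − 0.79 + 0.79) = 1
¬B: Łukasiewicz ¬ gives 1 − 0.79 = 0.21
((B → B) → ¬B): min(1, 1 − 1 + 0.21) = 0.21
(((B → B) → ¬B) ∨ A) = max(0.21, 0.14) = 0.21
((D ∧ (¬C → ((D ∧ A) ∨ ¬C))) → (((B → B) → ¬B) ∨ A)): min(1, 1 − 0.19 + 0.21) = 1
(¬D ∨ ((D ∧ (¬C → ((D ∧ A) ∨ ¬C))) → (((B → B) → ¬B) ∨ A))) = max(0.81, 1) = 1
((¬D ∨ ((D ∧ (¬C → ((D ∧ A) ∨ ¬C))) → (((B → B) → ¬B) ∨ A))) ∧ A) = min(1, 0.14) = 0.14

0.14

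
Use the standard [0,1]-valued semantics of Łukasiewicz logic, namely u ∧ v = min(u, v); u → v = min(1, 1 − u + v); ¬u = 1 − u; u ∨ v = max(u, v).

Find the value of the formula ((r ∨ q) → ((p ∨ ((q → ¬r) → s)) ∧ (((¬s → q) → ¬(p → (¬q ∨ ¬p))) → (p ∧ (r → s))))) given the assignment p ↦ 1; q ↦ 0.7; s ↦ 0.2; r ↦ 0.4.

1.00

(r ∨ q) = max(0.4, 0.7) = 0.7
¬r: Łukasiewicz ¬ gives 1 − 0.4 = 0.6
(q → ¬r): min(1, 1 − 0.7 + 0.6) = 0.9
((q → ¬r) → s): min(1, 1 − 0.9 + 0.2) = 0.3
(p ∨ ((q → ¬r) → s)) = max(1, 0.3) = 1
¬s: Łukasiewicz ¬ gives 1 − 0.2 = 0.8
(¬s → q): min(1, 1 − 0.8 + 0.7) = 0.9
¬q: Łukasiewicz ¬ gives 1 − 0.7 = 0.3
¬p: Łukasiewicz ¬ gives 1 − 1 = 0
(¬q ∨ ¬p) = max(0.3, 0) = 0.3
(p → (¬q ∨ ¬p)): min(1, 1 − 1 + 0.3) = 0.3
¬(p → (¬q ∨ ¬p)): Łukasiewicz ¬ gives 1 − 0.3 = 0.7
((¬s → q) → ¬(p → (¬q ∨ ¬p))): min(1, 1 − 0.9 + 0.7) = 0.8
(r → s): min(1, 1 − 0.4 + 0.2) = 0.8
(p ∧ (r → s)) = min(1, 0.8) = 0.8
(((¬s → q) → ¬(p → (¬q ∨ ¬p))) → (p ∧ (r → s))): min(1, 1 − 0.8 + 0.8) = 1
((p ∨ ((q → ¬r) → s)) ∧ (((¬s → q) → ¬(p → (¬q ∨ ¬p))) → (p ∧ (r → s)))) = min(1, 1) = 1
((r ∨ q) → ((p ∨ ((q → ¬r) → s)) ∧ (((¬s → q) → ¬(p → (¬q ∨ ¬p))) → (p ∧ (r → s))))): min(1, 1 − 0.7 + 1) = 1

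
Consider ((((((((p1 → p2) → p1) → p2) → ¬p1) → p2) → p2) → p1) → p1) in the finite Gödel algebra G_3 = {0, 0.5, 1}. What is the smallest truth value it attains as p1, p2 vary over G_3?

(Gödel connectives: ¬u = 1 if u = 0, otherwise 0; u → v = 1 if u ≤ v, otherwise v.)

0.50

The minimum is attained at p1 = 0.5, p2 = 0.5:
  (p1 → p2): 0.5 ≤ 0.5, so result = 1
  ((p1 → p2) → p1): 1 > 0.5, so result = 0.5
  (((p1 → p2) → p1) → p2): 0.5 ≤ 0.5, so result = 1
  ¬p1: Gödel ¬ of 0.5 = 0 (operand ≠ 0)
  ((((p1 → p2) → p1) → p2) → ¬p1): 1 > 0, so result = 0
  (((((p1 → p2) → p1) → p2) → ¬p1) → p2): 0 ≤ 0.5, so result = 1
  ((((((p1 → p2) → p1) → p2) → ¬p1) → p2) → p2): 1 > 0.5, so result = 0.5
  (((((((p1 → p2) → p1) → p2) → ¬p1) → p2) → p2) → p1): 0.5 ≤ 0.5, so result = 1
  ((((((((p1 → p2) → p1) → p2) → ¬p1) → p2) → p2) → p1) → p1): 1 > 0.5, so result = 0.5
Checking all 9 assignments confirms none give a value below 0.50.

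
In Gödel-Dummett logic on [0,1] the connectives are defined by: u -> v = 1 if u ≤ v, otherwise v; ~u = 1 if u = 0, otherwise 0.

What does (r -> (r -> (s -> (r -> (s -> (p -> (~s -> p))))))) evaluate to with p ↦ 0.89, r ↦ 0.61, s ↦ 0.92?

~s: Gödel ¬ of 0.92 = 0 (operand ≠ 0)
(~s -> p): 0 ≤ 0.89, so result = 1
(p -> (~s -> p)): 0.89 ≤ 1, so result = 1
(s -> (p -> (~s -> p))): 0.92 ≤ 1, so result = 1
(r -> (s -> (p -> (~s -> p)))): 0.61 ≤ 1, so result = 1
(s -> (r -> (s -> (p -> (~s -> p))))): 0.92 ≤ 1, so result = 1
(r -> (s -> (r -> (s -> (p -> (~s -> p)))))): 0.61 ≤ 1, so result = 1
(r -> (r -> (s -> (r -> (s -> (p -> (~s -> p))))))): 0.61 ≤ 1, so result = 1

1.00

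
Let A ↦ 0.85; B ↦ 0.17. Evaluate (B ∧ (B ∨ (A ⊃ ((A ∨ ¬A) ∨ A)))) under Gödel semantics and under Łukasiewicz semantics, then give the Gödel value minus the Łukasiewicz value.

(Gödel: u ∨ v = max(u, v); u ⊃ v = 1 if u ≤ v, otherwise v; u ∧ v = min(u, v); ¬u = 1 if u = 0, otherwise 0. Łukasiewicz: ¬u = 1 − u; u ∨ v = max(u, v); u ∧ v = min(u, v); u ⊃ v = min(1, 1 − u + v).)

0.00

Gödel evaluation:
  ¬A: Gödel ¬ of 0.85 = 0 (operand ≠ 0)
  (A ∨ ¬A) = max(0.85, 0) = 0.85
  ((A ∨ ¬A) ∨ A) = max(0.85, 0.85) = 0.85
  (A ⊃ ((A ∨ ¬A) ∨ A)): 0.85 ≤ 0.85, so result = 1
  (B ∨ (A ⊃ ((A ∨ ¬A) ∨ A))) = max(0.17, 1) = 1
  (B ∧ (B ∨ (A ⊃ ((A ∨ ¬A) ∨ A)))) = min(0.17, 1) = 0.17
  Gödel value = 0.17
Łukasiewicz evaluation:
  ¬A: Łukasiewicz ¬ gives 1 − 0.85 = 0.15
  (A ∨ ¬A) = max(0.85, 0.15) = 0.85
  ((A ∨ ¬A) ∨ A) = max(0.85, 0.85) = 0.85
  (A ⊃ ((A ∨ ¬A) ∨ A)): min(1, 1 − 0.85 + 0.85) = 1
  (B ∨ (A ⊃ ((A ∨ ¬A) ∨ A))) = max(0.17, 1) = 1
  (B ∧ (B ∨ (A ⊃ ((A ∨ ¬A) ∨ A)))) = min(0.17, 1) = 0.17
  Łukasiewicz value = 0.17
Difference: 0.17 − 0.17 = 0.00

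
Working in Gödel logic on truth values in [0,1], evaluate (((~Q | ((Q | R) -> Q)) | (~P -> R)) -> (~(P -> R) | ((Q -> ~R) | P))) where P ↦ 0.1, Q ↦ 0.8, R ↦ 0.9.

0.10

~Q: Gödel ¬ of 0.8 = 0 (operand ≠ 0)
(Q | R) = max(0.8, 0.9) = 0.9
((Q | R) -> Q): 0.9 > 0.8, so result = 0.8
(~Q | ((Q | R) -> Q)) = max(0, 0.8) = 0.8
~P: Gödel ¬ of 0.1 = 0 (operand ≠ 0)
(~P -> R): 0 ≤ 0.9, so result = 1
((~Q | ((Q | R) -> Q)) | (~P -> R)) = max(0.8, 1) = 1
(P -> R): 0.1 ≤ 0.9, so result = 1
~(P -> R): Gödel ¬ of 1 = 0 (operand ≠ 0)
~R: Gödel ¬ of 0.9 = 0 (operand ≠ 0)
(Q -> ~R): 0.8 > 0, so result = 0
((Q -> ~R) | P) = max(0, 0.1) = 0.1
(~(P -> R) | ((Q -> ~R) | P)) = max(0, 0.1) = 0.1
(((~Q | ((Q | R) -> Q)) | (~P -> R)) -> (~(P -> R) | ((Q -> ~R) | P))): 1 > 0.1, so result = 0.1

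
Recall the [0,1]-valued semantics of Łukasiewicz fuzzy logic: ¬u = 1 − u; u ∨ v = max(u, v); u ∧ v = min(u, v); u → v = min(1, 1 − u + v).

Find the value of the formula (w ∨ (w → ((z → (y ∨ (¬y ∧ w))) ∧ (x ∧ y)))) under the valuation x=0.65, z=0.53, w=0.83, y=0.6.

¬y: Łukasiewicz ¬ gives 1 − 0.6 = 0.4
(¬y ∧ w) = min(0.4, 0.83) = 0.4
(y ∨ (¬y ∧ w)) = max(0.6, 0.4) = 0.6
(z → (y ∨ (¬y ∧ w))): min(1, 1 − 0.53 + 0.6) = 1
(x ∧ y) = min(0.65, 0.6) = 0.6
((z → (y ∨ (¬y ∧ w))) ∧ (x ∧ y)) = min(1, 0.6) = 0.6
(w → ((z → (y ∨ (¬y ∧ w))) ∧ (x ∧ y))): min(1, 1 − 0.83 + 0.6) = 0.77
(w ∨ (w → ((z → (y ∨ (¬y ∧ w))) ∧ (x ∧ y)))) = max(0.83, 0.77) = 0.83

0.83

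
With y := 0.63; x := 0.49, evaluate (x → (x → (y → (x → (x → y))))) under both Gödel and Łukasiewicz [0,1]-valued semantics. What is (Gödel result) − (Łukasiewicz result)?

0.00

Gödel evaluation:
  (x → y): 0.49 ≤ 0.63, so result = 1
  (x → (x → y)): 0.49 ≤ 1, so result = 1
  (y → (x → (x → y))): 0.63 ≤ 1, so result = 1
  (x → (y → (x → (x → y)))): 0.49 ≤ 1, so result = 1
  (x → (x → (y → (x → (x → y))))): 0.49 ≤ 1, so result = 1
  Gödel value = 1
Łukasiewicz evaluation:
  (x → y): min(1, 1 − 0.49 + 0.63) = 1
  (x → (x → y)): min(1, 1 − 0.49 + 1) = 1
  (y → (x → (x → y))): min(1, 1 − 0.63 + 1) = 1
  (x → (y → (x → (x → y)))): min(1, 1 − 0.49 + 1) = 1
  (x → (x → (y → (x → (x → y))))): min(1, 1 − 0.49 + 1) = 1
  Łukasiewicz value = 1
Difference: 1 − 1 = 0.00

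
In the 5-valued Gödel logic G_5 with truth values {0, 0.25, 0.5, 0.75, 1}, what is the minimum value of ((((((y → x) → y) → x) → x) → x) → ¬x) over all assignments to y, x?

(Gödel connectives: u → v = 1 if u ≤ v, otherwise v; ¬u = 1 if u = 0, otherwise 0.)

0.00

The minimum is attained at y = 0, x = 0.25:
  (y → x): 0 ≤ 0.25, so result = 1
  ((y → x) → y): 1 > 0, so result = 0
  (((y → x) → y) → x): 0 ≤ 0.25, so result = 1
  ((((y → x) → y) → x) → x): 1 > 0.25, so result = 0.25
  (((((y → x) → y) → x) → x) → x): 0.25 ≤ 0.25, so result = 1
  ¬x: Gödel ¬ of 0.25 = 0 (operand ≠ 0)
  ((((((y → x) → y) → x) → x) → x) → ¬x): 1 > 0, so result = 0
Checking all 25 assignments confirms none give a value below 0.00.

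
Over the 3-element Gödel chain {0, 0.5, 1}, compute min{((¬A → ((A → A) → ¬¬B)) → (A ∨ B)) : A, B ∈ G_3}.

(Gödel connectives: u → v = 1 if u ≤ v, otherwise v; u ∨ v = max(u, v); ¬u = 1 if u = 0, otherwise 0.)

The minimum is attained at A = 0, B = 0.5:
  ¬A: Gödel ¬ of 0 = 1 (operand is 0)
  (A → A): 0 ≤ 0, so result = 1
  ¬B: Gödel ¬ of 0.5 = 0 (operand ≠ 0)
  ¬¬B: Gödel ¬ of 0 = 1 (operand is 0)
  ((A → A) → ¬¬B): 1 ≤ 1, so result = 1
  (¬A → ((A → A) → ¬¬B)): 1 ≤ 1, so result = 1
  (A ∨ B) = max(0, 0.5) = 0.5
  ((¬A → ((A → A) → ¬¬B)) → (A ∨ B)): 1 > 0.5, so result = 0.5
Checking all 9 assignments confirms none give a value below 0.50.

0.50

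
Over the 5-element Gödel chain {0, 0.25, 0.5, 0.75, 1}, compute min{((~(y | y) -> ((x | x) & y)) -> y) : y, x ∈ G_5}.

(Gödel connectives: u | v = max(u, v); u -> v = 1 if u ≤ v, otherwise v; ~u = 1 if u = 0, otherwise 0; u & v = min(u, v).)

0.25

The minimum is attained at y = 0.25, x = 0:
  (y | y) = max(0.25, 0.25) = 0.25
  ~(y | y): Gödel ¬ of 0.25 = 0 (operand ≠ 0)
  (x | x) = max(0, 0) = 0
  ((x | x) & y) = min(0, 0.25) = 0
  (~(y | y) -> ((x | x) & y)): 0 ≤ 0, so result = 1
  ((~(y | y) -> ((x | x) & y)) -> y): 1 > 0.25, so result = 0.25
Checking all 25 assignments confirms none give a value below 0.25.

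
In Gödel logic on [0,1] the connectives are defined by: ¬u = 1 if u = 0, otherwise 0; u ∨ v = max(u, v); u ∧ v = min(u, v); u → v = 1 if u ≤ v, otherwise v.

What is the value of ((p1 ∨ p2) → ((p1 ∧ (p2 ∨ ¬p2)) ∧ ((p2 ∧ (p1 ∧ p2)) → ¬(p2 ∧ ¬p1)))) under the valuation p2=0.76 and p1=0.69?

0.69

(p1 ∨ p2) = max(0.69, 0.76) = 0.76
¬p2: Gödel ¬ of 0.76 = 0 (operand ≠ 0)
(p2 ∨ ¬p2) = max(0.76, 0) = 0.76
(p1 ∧ (p2 ∨ ¬p2)) = min(0.69, 0.76) = 0.69
(p1 ∧ p2) = min(0.69, 0.76) = 0.69
(p2 ∧ (p1 ∧ p2)) = min(0.76, 0.69) = 0.69
¬p1: Gödel ¬ of 0.69 = 0 (operand ≠ 0)
(p2 ∧ ¬p1) = min(0.76, 0) = 0
¬(p2 ∧ ¬p1): Gödel ¬ of 0 = 1 (operand is 0)
((p2 ∧ (p1 ∧ p2)) → ¬(p2 ∧ ¬p1)): 0.69 ≤ 1, so result = 1
((p1 ∧ (p2 ∨ ¬p2)) ∧ ((p2 ∧ (p1 ∧ p2)) → ¬(p2 ∧ ¬p1))) = min(0.69, 1) = 0.69
((p1 ∨ p2) → ((p1 ∧ (p2 ∨ ¬p2)) ∧ ((p2 ∧ (p1 ∧ p2)) → ¬(p2 ∧ ¬p1)))): 0.76 > 0.69, so result = 0.69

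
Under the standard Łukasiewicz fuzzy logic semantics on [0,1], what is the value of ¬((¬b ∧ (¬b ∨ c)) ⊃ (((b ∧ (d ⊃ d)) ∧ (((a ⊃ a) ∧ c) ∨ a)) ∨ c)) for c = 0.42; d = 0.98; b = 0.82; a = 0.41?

¬b: Łukasiewicz ¬ gives 1 − 0.82 = 0.18
¬b: Łukasiewicz ¬ gives 1 − 0.82 = 0.18
(¬b ∨ c) = max(0.18, 0.42) = 0.42
(¬b ∧ (¬b ∨ c)) = min(0.18, 0.42) = 0.18
(d ⊃ d): min(1, 1 − 0.98 + 0.98) = 1
(b ∧ (d ⊃ d)) = min(0.82, 1) = 0.82
(a ⊃ a): min(1, 1 − 0.41 + 0.41) = 1
((a ⊃ a) ∧ c) = min(1, 0.42) = 0.42
(((a ⊃ a) ∧ c) ∨ a) = max(0.42, 0.41) = 0.42
((b ∧ (d ⊃ d)) ∧ (((a ⊃ a) ∧ c) ∨ a)) = min(0.82, 0.42) = 0.42
(((b ∧ (d ⊃ d)) ∧ (((a ⊃ a) ∧ c) ∨ a)) ∨ c) = max(0.42, 0.42) = 0.42
((¬b ∧ (¬b ∨ c)) ⊃ (((b ∧ (d ⊃ d)) ∧ (((a ⊃ a) ∧ c) ∨ a)) ∨ c)): min(1, 1 − 0.18 + 0.42) = 1
¬((¬b ∧ (¬b ∨ c)) ⊃ (((b ∧ (d ⊃ d)) ∧ (((a ⊃ a) ∧ c) ∨ a)) ∨ c)): Łukasiewicz ¬ gives 1 − 1 = 0

0.00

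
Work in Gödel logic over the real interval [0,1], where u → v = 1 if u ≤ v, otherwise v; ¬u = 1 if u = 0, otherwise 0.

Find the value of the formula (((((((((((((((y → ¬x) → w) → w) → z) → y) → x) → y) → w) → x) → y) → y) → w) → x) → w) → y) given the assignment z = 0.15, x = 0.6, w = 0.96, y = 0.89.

¬x: Gödel ¬ of 0.6 = 0 (operand ≠ 0)
(y → ¬x): 0.89 > 0, so result = 0
((y → ¬x) → w): 0 ≤ 0.96, so result = 1
(((y → ¬x) → w) → w): 1 > 0.96, so result = 0.96
((((y → ¬x) → w) → w) → z): 0.96 > 0.15, so result = 0.15
(((((y → ¬x) → w) → w) → z) → y): 0.15 ≤ 0.89, so result = 1
((((((y → ¬x) → w) → w) → z) → y) → x): 1 > 0.6, so result = 0.6
(((((((y → ¬x) → w) → w) → z) → y) → x) → y): 0.6 ≤ 0.89, so result = 1
((((((((y → ¬x) → w) → w) → z) → y) → x) → y) → w): 1 > 0.96, so result = 0.96
(((((((((y → ¬x) → w) → w) → z) → y) → x) → y) → w) → x): 0.96 > 0.6, so result = 0.6
((((((((((y → ¬x) → w) → w) → z) → y) → x) → y) → w) → x) → y): 0.6 ≤ 0.89, so result = 1
(((((((((((y → ¬x) → w) → w) → z) → y) → x) → y) → w) → x) → y) → y): 1 > 0.89, so result = 0.89
((((((((((((y → ¬x) → w) → w) → z) → y) → x) → y) → w) → x) → y) → y) → w): 0.89 ≤ 0.96, so result = 1
(((((((((((((y → ¬x) → w) → w) → z) → y) → x) → y) → w) → x) → y) → y) → w) → x): 1 > 0.6, so result = 0.6
((((((((((((((y → ¬x) → w) → w) → z) → y) → x) → y) → w) → x) → y) → y) → w) → x) → w): 0.6 ≤ 0.96, so result = 1
(((((((((((((((y → ¬x) → w) → w) → z) → y) → x) → y) → w) → x) → y) → y) → w) → x) → w) → y): 1 > 0.89, so result = 0.89

0.89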